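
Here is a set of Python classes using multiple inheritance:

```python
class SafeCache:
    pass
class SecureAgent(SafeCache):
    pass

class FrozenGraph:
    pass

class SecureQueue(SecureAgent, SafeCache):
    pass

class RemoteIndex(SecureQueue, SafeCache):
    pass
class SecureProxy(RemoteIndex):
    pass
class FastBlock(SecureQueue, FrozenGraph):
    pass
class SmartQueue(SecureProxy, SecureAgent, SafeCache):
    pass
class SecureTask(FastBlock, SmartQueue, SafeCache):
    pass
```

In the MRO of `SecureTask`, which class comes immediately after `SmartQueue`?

L[SecureTask] = SecureTask + merge(L[FastBlock], L[SmartQueue], L[SafeCache], [FastBlock SmartQueue SafeCache])
  take FastBlock:  [FastBlock SecureQueue SecureAgent SafeCache FrozenGraph object] + [SmartQueue SecureProxy RemoteIndex SecureQueue SecureAgent SafeCache object] + [SafeCache object] + [FastBlock SmartQueue SafeCache]
  take SmartQueue:  [SecureQueue SecureAgent SafeCache FrozenGraph object] + [SmartQueue SecureProxy RemoteIndex SecureQueue SecureAgent SafeCache object] + [SafeCache object] + [SmartQueue SafeCache]
  take SecureProxy:  [SecureQueue SecureAgent SafeCache FrozenGraph object] + [SecureProxy RemoteIndex SecureQueue SecureAgent SafeCache object] + [SafeCache object] + [SafeCache]
  take RemoteIndex:  [SecureQueue SecureAgent SafeCache FrozenGraph object] + [RemoteIndex SecureQueue SecureAgent SafeCache object] + [SafeCache object] + [SafeCache]
  take SecureQueue:  [SecureQueue SecureAgent SafeCache FrozenGraph object] + [SecureQueue SecureAgent SafeCache object] + [SafeCache object] + [SafeCache]
  take SecureAgent:  [SecureAgent SafeCache FrozenGraph object] + [SecureAgent SafeCache object] + [SafeCache object] + [SafeCache]
  take SafeCache:  [SafeCache FrozenGraph object] + [SafeCache object] + [SafeCache object] + [SafeCache]
  take FrozenGraph:  [FrozenGraph object] + [object] + [object]
  take object:  [object] + [object] + [object]
MRO: SecureTask FastBlock SmartQueue SecureProxy RemoteIndex SecureQueue SecureAgent SafeCache FrozenGraph object
SmartQueue is at position 2; next is SecureProxy.

SecureProxy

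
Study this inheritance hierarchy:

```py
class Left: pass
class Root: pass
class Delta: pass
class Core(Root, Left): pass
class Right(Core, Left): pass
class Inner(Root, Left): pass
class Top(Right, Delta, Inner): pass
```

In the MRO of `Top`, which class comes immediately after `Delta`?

L[Top] = Top + merge(L[Right], L[Delta], L[Inner], [Right Delta Inner])
  take Right:  [Right Core Root Left object] + [Delta object] + [Inner Root Left object] + [Right Delta Inner]
  take Core:  [Core Root Left object] + [Delta object] + [Inner Root Left object] + [Delta Inner]
  take Delta:  [Root Left object] + [Delta object] + [Inner Root Left object] + [Delta Inner]
  take Inner:  [Root Left object] + [object] + [Inner Root Left object] + [Inner]
  take Root:  [Root Left object] + [object] + [Root Left object]
  take Left:  [Left object] + [object] + [Left object]
  take object:  [object] + [object] + [object]
MRO: Top Right Core Delta Inner Root Left object
Delta is at position 3; next is Inner.

Inner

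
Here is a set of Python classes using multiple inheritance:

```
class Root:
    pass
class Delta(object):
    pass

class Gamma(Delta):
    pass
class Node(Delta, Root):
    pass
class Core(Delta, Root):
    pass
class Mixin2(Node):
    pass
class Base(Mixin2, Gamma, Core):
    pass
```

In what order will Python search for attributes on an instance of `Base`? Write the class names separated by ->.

Base -> Mixin2 -> Node -> Gamma -> Core -> Delta -> Root -> object

L[Base] = Base + merge(L[Mixin2], L[Gamma], L[Core], [Mixin2 Gamma Core])
  take Mixin2:  [Mixin2 Node Delta Root object] + [Gamma Delta object] + [Core Delta Root object] + [Mixin2 Gamma Core]
  take Node:  [Node Delta Root object] + [Gamma Delta object] + [Core Delta Root object] + [Gamma Core]
  take Gamma:  [Delta Root object] + [Gamma Delta object] + [Core Delta Root object] + [Gamma Core]
  take Core:  [Delta Root object] + [Delta object] + [Core Delta Root object] + [Core]
  take Delta:  [Delta Root object] + [Delta object] + [Delta Root object]
  take Root:  [Root object] + [object] + [Root object]
  take object:  [object] + [object] + [object]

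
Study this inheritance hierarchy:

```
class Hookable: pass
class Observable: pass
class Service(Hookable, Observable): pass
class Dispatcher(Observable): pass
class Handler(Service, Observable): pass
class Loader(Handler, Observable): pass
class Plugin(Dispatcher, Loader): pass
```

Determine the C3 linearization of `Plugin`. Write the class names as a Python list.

L[Plugin] = Plugin + merge(L[Dispatcher], L[Loader], [Dispatcher Loader])
  take Dispatcher:  [Dispatcher Observable object] + [Loader Handler Service Hookable Observable object] + [Dispatcher Loader]
  take Loader:  [Observable object] + [Loader Handler Service Hookable Observable object] + [Loader]
  take Handler:  [Observable object] + [Handler Service Hookable Observable object]
  take Service:  [Observable object] + [Service Hookable Observable object]
  take Hookable:  [Observable object] + [Hookable Observable object]
  take Observable:  [Observable object] + [Observable object]
  take object:  [object] + [object]

[Plugin, Dispatcher, Loader, Handler, Service, Hookable, Observable, object]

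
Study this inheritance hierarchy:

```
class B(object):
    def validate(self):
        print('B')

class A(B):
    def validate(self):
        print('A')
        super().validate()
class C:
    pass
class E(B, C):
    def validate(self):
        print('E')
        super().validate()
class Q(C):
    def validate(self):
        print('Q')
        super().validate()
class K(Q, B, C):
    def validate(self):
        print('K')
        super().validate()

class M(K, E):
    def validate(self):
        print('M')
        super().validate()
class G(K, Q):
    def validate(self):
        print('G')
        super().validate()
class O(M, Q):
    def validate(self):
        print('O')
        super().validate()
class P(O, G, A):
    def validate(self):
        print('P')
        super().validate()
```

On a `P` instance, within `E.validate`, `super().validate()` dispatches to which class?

A

L[P] = P + merge(L[O], L[G], L[A], [O G A])
  take O:  [O M K Q E B C object] + [G K Q B C object] + [A B object] + [O G A]
  take M:  [M K Q E B C object] + [G K Q B C object] + [A B object] + [G A]
  take G:  [K Q E B C object] + [G K Q B C object] + [A B object] + [G A]
  take K:  [K Q E B C object] + [K Q B C object] + [A B object] + [A]
  take Q:  [Q E B C object] + [Q B C object] + [A B object] + [A]
  take E:  [E B C object] + [B C object] + [A B object] + [A]
  take A:  [B C object] + [B C object] + [A B object] + [A]
  take B:  [B C object] + [B C object] + [B object]
  take C:  [C object] + [C object] + [object]
  take object:  [object] + [object] + [object]
MRO: P O M G K Q E A B C object
super() in E.validate on a P instance goes to the class after E in P's MRO: A.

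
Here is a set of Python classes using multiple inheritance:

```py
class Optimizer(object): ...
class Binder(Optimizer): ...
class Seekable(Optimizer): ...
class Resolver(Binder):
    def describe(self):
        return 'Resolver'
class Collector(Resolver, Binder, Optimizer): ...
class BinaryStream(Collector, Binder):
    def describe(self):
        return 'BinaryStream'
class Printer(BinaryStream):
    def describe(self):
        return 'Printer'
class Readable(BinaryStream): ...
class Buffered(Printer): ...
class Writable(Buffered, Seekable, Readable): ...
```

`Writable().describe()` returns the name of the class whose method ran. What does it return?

L[Writable] = Writable + merge(L[Buffered], L[Seekable], L[Readable], [Buffered Seekable Readable])
  take Buffered:  [Buffered Printer BinaryStream Collector Resolver Binder Optimizer object] + [Seekable Optimizer object] + [Readable BinaryStream Collector Resolver Binder Optimizer object] + [Buffered Seekable Readable]
  take Printer:  [Printer BinaryStream Collector Resolver Binder Optimizer object] + [Seekable Optimizer object] + [Readable BinaryStream Collector Resolver Binder Optimizer object] + [Seekable Readable]
  take Seekable:  [BinaryStream Collector Resolver Binder Optimizer object] + [Seekable Optimizer object] + [Readable BinaryStream Collector Resolver Binder Optimizer object] + [Seekable Readable]
  take Readable:  [BinaryStream Collector Resolver Binder Optimizer object] + [Optimizer object] + [Readable BinaryStream Collector Resolver Binder Optimizer object] + [Readable]
  take BinaryStream:  [BinaryStream Collector Resolver Binder Optimizer object] + [Optimizer object] + [BinaryStream Collector Resolver Binder Optimizer object]
  take Collector:  [Collector Resolver Binder Optimizer object] + [Optimizer object] + [Collector Resolver Binder Optimizer object]
  take Resolver:  [Resolver Binder Optimizer object] + [Optimizer object] + [Resolver Binder Optimizer object]
  take Binder:  [Binder Optimizer object] + [Optimizer object] + [Binder Optimizer object]
  take Optimizer:  [Optimizer object] + [Optimizer object] + [Optimizer object]
  take object:  [object] + [object] + [object]
MRO: Writable Buffered Printer Seekable Readable BinaryStream Collector Resolver Binder Optimizer object
describe is defined in: BinaryStream, Printer, Resolver. First along the MRO is Printer.

Printer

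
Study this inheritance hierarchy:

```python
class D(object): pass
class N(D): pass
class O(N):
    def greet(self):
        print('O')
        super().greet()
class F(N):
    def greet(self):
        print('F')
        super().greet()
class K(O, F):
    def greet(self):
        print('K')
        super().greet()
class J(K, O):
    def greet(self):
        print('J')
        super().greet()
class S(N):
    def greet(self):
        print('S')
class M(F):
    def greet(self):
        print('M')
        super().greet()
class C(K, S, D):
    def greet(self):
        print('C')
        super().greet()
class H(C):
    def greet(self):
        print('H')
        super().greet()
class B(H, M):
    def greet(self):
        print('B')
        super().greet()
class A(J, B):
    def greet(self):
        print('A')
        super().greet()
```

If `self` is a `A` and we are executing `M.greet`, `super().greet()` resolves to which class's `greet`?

F

L[A] = A + merge(L[J], L[B], [J B])
  take J:  [J K O F N D object] + [B H C K O M F S N D object] + [J B]
  take B:  [K O F N D object] + [B H C K O M F S N D object] + [B]
  take H:  [K O F N D object] + [H C K O M F S N D object]
  take C:  [K O F N D object] + [C K O M F S N D object]
  take K:  [K O F N D object] + [K O M F S N D object]
  take O:  [O F N D object] + [O M F S N D object]
  take M:  [F N D object] + [M F S N D object]
  take F:  [F N D object] + [F S N D object]
  take S:  [N D object] + [S N D object]
  take N:  [N D object] + [N D object]
  take D:  [D object] + [D object]
  take object:  [object] + [object]
MRO: A J B H C K O M F S N D object
super() in M.greet on a A instance goes to the class after M in A's MRO: F.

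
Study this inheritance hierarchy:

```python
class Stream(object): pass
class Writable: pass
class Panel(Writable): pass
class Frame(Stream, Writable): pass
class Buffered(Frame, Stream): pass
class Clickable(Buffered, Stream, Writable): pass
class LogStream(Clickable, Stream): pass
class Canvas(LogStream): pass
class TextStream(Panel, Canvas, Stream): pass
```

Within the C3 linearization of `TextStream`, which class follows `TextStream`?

L[TextStream] = TextStream + merge(L[Panel], L[Canvas], L[Stream], [Panel Canvas Stream])
  take Panel:  [Panel Writable object] + [Canvas LogStream Clickable Buffered Frame Stream Writable object] + [Stream object] + [Panel Canvas Stream]
  take Canvas:  [Writable object] + [Canvas LogStream Clickable Buffered Frame Stream Writable object] + [Stream object] + [Canvas Stream]
  take LogStream:  [Writable object] + [LogStream Clickable Buffered Frame Stream Writable object] + [Stream object] + [Stream]
  take Clickable:  [Writable object] + [Clickable Buffered Frame Stream Writable object] + [Stream object] + [Stream]
  take Buffered:  [Writable object] + [Buffered Frame Stream Writable object] + [Stream object] + [Stream]
  take Frame:  [Writable object] + [Frame Stream Writable object] + [Stream object] + [Stream]
  take Stream:  [Writable object] + [Stream Writable object] + [Stream object] + [Stream]
  take Writable:  [Writable object] + [Writable object] + [object]
  take object:  [object] + [object] + [object]
MRO: TextStream Panel Canvas LogStream Clickable Buffered Frame Stream Writable object
TextStream is at position 0; next is Panel.

Panel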